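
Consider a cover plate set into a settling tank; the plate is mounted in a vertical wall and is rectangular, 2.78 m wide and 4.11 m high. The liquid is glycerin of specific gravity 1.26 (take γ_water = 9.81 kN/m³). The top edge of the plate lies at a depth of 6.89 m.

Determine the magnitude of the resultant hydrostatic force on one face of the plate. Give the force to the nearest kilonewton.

F ≈ 1263 kN

γ = 1.26 × 9.81 = 12.3606 kN/m³.
The centroid lies 4.11/2 = 2.055 m below the top edge, so the centroid depth is h_c = 6.89 + 2.055 = 8.945 m.
A = 2.78 × 4.11 = 11.4258 m².
Resultant F = γ·h_c·A = 12.3606 × 8.945 × 11.4258 = 1263.3 kN.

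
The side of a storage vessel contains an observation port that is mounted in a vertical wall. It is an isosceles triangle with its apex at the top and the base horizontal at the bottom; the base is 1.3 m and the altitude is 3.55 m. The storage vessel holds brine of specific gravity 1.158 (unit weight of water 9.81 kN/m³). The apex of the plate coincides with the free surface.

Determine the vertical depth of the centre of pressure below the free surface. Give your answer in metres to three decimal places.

γ = 1.158 × 9.81 = 11.35998 kN/m³.
With the apex up, the centroid sits 2h/3 = 2 × 3.55/3 = 2.36667 m below the apex, so the centroid depth is h_c = 2.36667 m.
A = ½ × 1.3 × 3.55 = 2.3075 m².
Resultant F = γ·h_c·A = 11.35998 × 2.36667 × 2.3075 = 62.0379 kN.
I_c = b·h³/36 = 1.3 × 3.55³/36 = 1.61557 m⁴.
Centre of pressure: y_p = y_c + I_c/(y_c·A) = 2.36667 + 1.61557/(2.36667 × 2.3075) = 2.36667 + 0.295833 = 2.6625 m along the plane.

h_p = 2.663 m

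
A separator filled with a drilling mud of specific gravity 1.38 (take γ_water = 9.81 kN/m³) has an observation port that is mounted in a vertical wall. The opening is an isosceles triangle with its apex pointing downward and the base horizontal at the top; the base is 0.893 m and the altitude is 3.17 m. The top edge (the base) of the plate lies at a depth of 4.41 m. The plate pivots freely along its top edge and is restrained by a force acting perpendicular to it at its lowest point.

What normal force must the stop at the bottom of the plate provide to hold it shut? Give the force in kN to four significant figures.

P ≈ 38.29 kN

γ = 1.38 × 9.81 = 13.5378 kN/m³.
With the apex down, the centroid sits h/3 = 3.17/3 = 1.05667 m below the base (the top edge), so the centroid depth is h_c = 4.41 + 1.05667 = 5.46667 m.
A = ½ × 0.893 × 3.17 = 1.41541 m².
Resultant F = γ·h_c·A = 13.5378 × 5.46667 × 1.41541 = 104.75 kN.
I_c = b·h³/36 = 0.893 × 3.17³/36 = 0.790181 m⁴.
Centre of pressure: y_p = y_c + I_c/(y_c·A) = 5.46667 + 0.790181/(5.46667 × 1.41541) = 5.46667 + 0.102123 = 5.56879 m along the plane.
The resultant acts 1.05667 + 0.102123 = 1.15879 m (along the plate) below the hinge at the top edge, so the moment about the hinge is M = F × 1.15879 = 104.75 × 1.15879 = 121.383 kN·m.
A normal force at the bottom, 3.17 m from the hinge, must supply this moment: P = 121.383/3.17 = 38.2912 kN.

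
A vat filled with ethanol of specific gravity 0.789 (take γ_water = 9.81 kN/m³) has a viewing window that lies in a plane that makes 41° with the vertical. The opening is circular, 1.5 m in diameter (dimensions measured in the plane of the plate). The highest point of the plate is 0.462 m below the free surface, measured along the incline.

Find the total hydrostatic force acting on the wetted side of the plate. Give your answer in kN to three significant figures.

F ≈ 12.5 kN

γ = 0.789 × 9.81 = 7.74009 kN/m³.
The plate makes 41° with the vertical, i.e. θ = 90° − 41° = 49° to the horizontal. Measuring y along the incline from the free-surface line, vertical depth h = y·sinθ with sinθ = 0.754710.
The centroid is at the centre, 0.75 m below the top of the plate, so y_c = 0.462 + 0.75 = 1.212 m and h_c = 1.212 × 0.754710 = 0.914709 m.
A = π(0.75)² = 1.76715 m².
Resultant F = γ·h_c·A = 7.74009 × 0.914709 × 1.76715 = 12.5113 kN.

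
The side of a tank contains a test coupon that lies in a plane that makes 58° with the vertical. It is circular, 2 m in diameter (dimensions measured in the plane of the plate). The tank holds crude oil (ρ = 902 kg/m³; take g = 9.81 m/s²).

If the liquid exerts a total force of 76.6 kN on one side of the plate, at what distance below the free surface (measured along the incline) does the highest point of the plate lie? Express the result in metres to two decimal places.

γ = ρg = 902 × 9.81 / 1000 = 8.84862 kN/m³.
A = π(1)² = 3.14159 m².
From F = γ·h_c·A, the centroid depth is h_c = 76.6/(8.84862 × 3.14159) = 2.75552 m.
The plate makes 58° with the vertical, i.e. θ = 90° − 58° = 32° to the horizontal. Measuring y along the incline from the free-surface line, vertical depth h = y·sinθ with sinθ = 0.529919.
Along the incline, y_c = h_c/sinθ = 2.75552/0.529919 = 5.19989 m.
The centroid is at the centre, 1 m below the top of the plate, so the highest point sits at y_top = 5.19989 − 1 = 4.19989 m along the incline.

y_top ≈ 4.20 m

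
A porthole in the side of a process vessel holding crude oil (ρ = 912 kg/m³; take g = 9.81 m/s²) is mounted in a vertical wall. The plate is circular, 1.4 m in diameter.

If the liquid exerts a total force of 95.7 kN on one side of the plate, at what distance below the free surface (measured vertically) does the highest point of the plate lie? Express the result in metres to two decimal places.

γ = ρg = 912 × 9.81 / 1000 = 8.94672 kN/m³.
A = π(0.7)² = 1.53938 m².
From F = γ·h_c·A, the centroid depth is h_c = 95.7/(8.94672 × 1.53938) = 6.94868 m.
The centroid is at the centre, 0.7 m below the top of the plate, so the highest point sits at h_top = 6.94868 − 0.7 = 6.24868 m below the surface.

d_top ≈ 6.25 m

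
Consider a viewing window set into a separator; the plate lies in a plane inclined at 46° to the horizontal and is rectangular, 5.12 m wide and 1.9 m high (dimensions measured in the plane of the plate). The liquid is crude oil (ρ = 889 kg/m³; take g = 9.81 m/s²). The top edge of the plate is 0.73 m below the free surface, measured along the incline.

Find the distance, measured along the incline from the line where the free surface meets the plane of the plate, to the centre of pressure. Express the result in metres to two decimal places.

γ = ρg = 889 × 9.81 / 1000 = 8.72109 kN/m³.
Let θ = 46° be the plate's angle to the horizontal; measure y along the incline from where the plane meets the free surface. Vertical depth h = y·sinθ with sinθ = 0.719340.
The centroid lies 1.9/2 = 0.95 m below the top edge, so y_c = 0.73 + 0.95 = 1.68 m and h_c = 1.68 × 0.719340 = 1.20849 m.
A = 5.12 × 1.9 = 9.728 m².
Resultant F = γ·h_c·A = 8.72109 × 1.20849 × 9.728 = 102.527 kN.
I_c = b·h³/12 = 5.12 × 1.9³/12 = 2.92651 m⁴.
Centre of pressure: y_p = y_c + I_c/(y_c·A) = 1.68 + 2.92651/(1.68 × 9.728) = 1.68 + 0.179068 = 1.85907 m along the plane.

y_p = 1.86 m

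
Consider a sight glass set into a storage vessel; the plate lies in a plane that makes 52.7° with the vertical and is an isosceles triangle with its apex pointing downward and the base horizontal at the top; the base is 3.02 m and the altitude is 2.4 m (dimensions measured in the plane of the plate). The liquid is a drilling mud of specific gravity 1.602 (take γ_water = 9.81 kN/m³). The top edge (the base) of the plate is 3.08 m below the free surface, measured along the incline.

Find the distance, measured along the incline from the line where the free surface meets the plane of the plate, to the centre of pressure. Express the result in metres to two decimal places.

y_p = 3.96 m

γ = 1.602 × 9.81 = 15.71562 kN/m³.
The plate makes 52.7° with the vertical, i.e. θ = 90° − 52.7° = 37.3° to the horizontal. Measuring y along the incline from the free-surface line, vertical depth h = y·sinθ with sinθ = 0.605988.
With the apex down, the centroid sits h/3 = 2.4/3 = 0.8 m below the base (the top edge), so y_c = 3.08 + 0.8 = 3.88 m and h_c = 3.88 × 0.605988 = 2.35123 m.
A = ½ × 3.02 × 2.4 = 3.624 m².
Resultant F = γ·h_c·A = 15.71562 × 2.35123 × 3.624 = 133.911 kN.
I_c = b·h³/36 = 3.02 × 2.4³/36 = 1.15968 m⁴.
Centre of pressure: y_p = y_c + I_c/(y_c·A) = 3.88 + 1.15968/(3.88 × 3.624) = 3.88 + 0.0824742 = 3.96247 m along the plane.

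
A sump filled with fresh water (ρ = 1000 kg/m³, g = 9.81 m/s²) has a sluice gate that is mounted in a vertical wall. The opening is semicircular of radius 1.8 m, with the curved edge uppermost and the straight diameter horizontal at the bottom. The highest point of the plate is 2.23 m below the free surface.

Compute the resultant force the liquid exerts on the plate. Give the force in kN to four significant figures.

γ = ρg = 1000 × 9.81 = 9810 N/m³ = 9.81 kN/m³.
The centroid lies 4r/(3π) = 0.763944 m above the diameter, so r − 4r/(3π) = 1.8 − 0.763944 = 1.03606 m below the topmost point, so the centroid depth is h_c = 2.23 + 1.03606 = 3.26606 m.
A = πr²/2 = π × 1.8²/2 = 5.08938 m².
Resultant F = γ·h_c·A = 9.81 × 3.26606 × 5.08938 = 163.064 kN.

F ≈ 163.1 kN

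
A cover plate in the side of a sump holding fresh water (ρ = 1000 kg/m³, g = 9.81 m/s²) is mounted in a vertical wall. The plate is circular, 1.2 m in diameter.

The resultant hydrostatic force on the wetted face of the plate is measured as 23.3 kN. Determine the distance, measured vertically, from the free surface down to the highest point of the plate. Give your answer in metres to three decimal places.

γ = ρg = 1000 × 9.81 = 9810 N/m³ = 9.81 kN/m³.
A = π(0.6)² = 1.13097 m².
From F = γ·h_c·A, the centroid depth is h_c = 23.3/(9.81 × 1.13097) = 2.10008 m.
The centroid is at the centre, 0.6 m below the top of the plate, so the highest point sits at h_top = 2.10008 − 0.6 = 1.50008 m below the surface.

d_top ≈ 1.500 m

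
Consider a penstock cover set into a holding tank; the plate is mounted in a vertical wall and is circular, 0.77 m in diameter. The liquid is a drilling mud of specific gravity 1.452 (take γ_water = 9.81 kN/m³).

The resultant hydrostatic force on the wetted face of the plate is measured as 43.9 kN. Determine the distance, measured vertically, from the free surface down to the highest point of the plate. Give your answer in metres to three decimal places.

d_top ≈ 6.233 m

γ = 1.452 × 9.81 = 14.24412 kN/m³.
A = π(0.385)² = 0.465663 m².
From F = γ·h_c·A, the centroid depth is h_c = 43.9/(14.24412 × 0.465663) = 6.61846 m.
The centroid is at the centre, 0.385 m below the top of the plate, so the highest point sits at h_top = 6.61846 − 0.385 = 6.23346 m below the surface.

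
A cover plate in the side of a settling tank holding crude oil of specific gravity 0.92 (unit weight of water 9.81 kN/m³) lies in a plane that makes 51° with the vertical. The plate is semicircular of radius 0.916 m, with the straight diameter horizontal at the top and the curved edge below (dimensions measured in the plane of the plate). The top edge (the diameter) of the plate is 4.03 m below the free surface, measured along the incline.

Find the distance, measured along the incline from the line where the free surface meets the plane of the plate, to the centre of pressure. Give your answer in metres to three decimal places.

y_p = 4.432 m

γ = 0.92 × 9.81 = 9.0252 kN/m³.
The plate makes 51° with the vertical, i.e. θ = 90° − 51° = 39° to the horizontal. Measuring y along the incline from the free-surface line, vertical depth h = y·sinθ with sinθ = 0.629320.
The centroid of a semicircle lies 4r/(3π) = 0.388762 m from the diameter, here below the top edge, so y_c = 4.03 + 0.388762 = 4.41876 m and h_c = 4.41876 × 0.629320 = 2.78081 m.
A = πr²/2 = π × 0.916²/2 = 1.31799 m².
Resultant F = γ·h_c·A = 9.0252 × 2.78081 × 1.31799 = 33.0781 kN.
I_c = (π/8 − 8/(9π))·r⁴ = 0.109757 × 0.916⁴ = 0.0772706 m⁴.
Centre of pressure: y_p = y_c + I_c/(y_c·A) = 4.41876 + 0.0772706/(4.41876 × 1.31799) = 4.41876 + 0.0132679 = 4.43203 m along the plane.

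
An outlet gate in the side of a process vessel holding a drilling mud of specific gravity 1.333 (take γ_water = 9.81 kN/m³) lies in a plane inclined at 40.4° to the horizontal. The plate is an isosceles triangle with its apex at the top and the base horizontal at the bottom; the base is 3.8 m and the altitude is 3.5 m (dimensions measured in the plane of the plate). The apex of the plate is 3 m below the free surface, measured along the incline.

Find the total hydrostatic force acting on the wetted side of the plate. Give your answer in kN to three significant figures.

F ≈ 301 kN

γ = 1.333 × 9.81 = 13.07673 kN/m³.
Let θ = 40.4° be the plate's angle to the horizontal; measure y along the incline from where the plane meets the free surface. Vertical depth h = y·sinθ with sinθ = 0.648120.
With the apex up, the centroid sits 2h/3 = 2 × 3.5/3 = 2.33333 m below the apex, so y_c = 3 + 2.33333 = 5.33333 m and h_c = 5.33333 × 0.648120 = 3.45664 m.
A = ½ × 3.8 × 3.5 = 6.65 m².
Resultant F = γ·h_c·A = 13.07673 × 3.45664 × 6.65 = 300.59 kN.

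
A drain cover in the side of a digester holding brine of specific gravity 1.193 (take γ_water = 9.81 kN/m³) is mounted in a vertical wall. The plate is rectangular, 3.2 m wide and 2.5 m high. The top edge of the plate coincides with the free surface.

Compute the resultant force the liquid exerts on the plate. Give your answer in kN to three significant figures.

F ≈ 117 kN

γ = 1.193 × 9.81 = 11.70333 kN/m³.
The centroid lies 2.5/2 = 1.25 m below the top edge, so the centroid depth is h_c = 1.25 m.
A = 3.2 × 2.5 = 8 m².
Resultant F = γ·h_c·A = 11.70333 × 1.25 × 8 = 117.033 kN.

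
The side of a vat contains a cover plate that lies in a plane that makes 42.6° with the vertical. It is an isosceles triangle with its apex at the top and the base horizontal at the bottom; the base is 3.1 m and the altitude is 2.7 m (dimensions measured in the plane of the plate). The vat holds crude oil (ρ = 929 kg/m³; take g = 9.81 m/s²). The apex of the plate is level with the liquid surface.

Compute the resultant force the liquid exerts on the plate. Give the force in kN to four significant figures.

γ = ρg = 929 × 9.81 / 1000 = 9.11349 kN/m³.
The plate makes 42.6° with the vertical, i.e. θ = 90° − 42.6° = 47.4° to the horizontal. Measuring y along the incline from the free-surface line, vertical depth h = y·sinθ with sinθ = 0.736097.
With the apex up, the centroid sits 2h/3 = 2 × 2.7/3 = 1.8 m below the apex, so y_c = 1.8 m and h_c = 1.8 × 0.736097 = 1.32497 m.
A = ½ × 3.1 × 2.7 = 4.185 m².
Resultant F = γ·h_c·A = 9.11349 × 1.32497 × 4.185 = 50.5343 kN.

F ≈ 50.53 kN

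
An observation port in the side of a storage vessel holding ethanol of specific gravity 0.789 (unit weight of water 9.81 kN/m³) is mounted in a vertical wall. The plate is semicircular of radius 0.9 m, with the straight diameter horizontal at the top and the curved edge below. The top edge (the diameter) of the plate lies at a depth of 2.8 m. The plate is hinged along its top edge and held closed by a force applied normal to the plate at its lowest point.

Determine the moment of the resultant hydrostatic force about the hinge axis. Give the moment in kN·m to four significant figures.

γ = 0.789 × 9.81 = 7.74009 kN/m³.
The centroid of a semicircle lies 4r/(3π) = 0.381972 m from the diameter, here below the top edge, so the centroid depth is h_c = 2.8 + 0.381972 = 3.18197 m.
A = πr²/2 = π × 0.9²/2 = 1.27235 m².
Resultant F = γ·h_c·A = 7.74009 × 3.18197 × 1.27235 = 31.3364 kN.
I_c = (π/8 − 8/(9π))·r⁴ = 0.109757 × 0.9⁴ = 0.0720116 m⁴.
Centre of pressure: y_p = y_c + I_c/(y_c·A) = 3.18197 + 0.0720116/(3.18197 × 1.27235) = 3.18197 + 0.0177869 = 3.19976 m along the plane.
The resultant acts 0.381972 + 0.0177869 = 0.399759 m (along the plate) below the hinge at the top edge, so the moment about the hinge is M = F × 0.399759 = 31.3364 × 0.399759 = 12.527 kN·m.

M ≈ 12.53 kN·m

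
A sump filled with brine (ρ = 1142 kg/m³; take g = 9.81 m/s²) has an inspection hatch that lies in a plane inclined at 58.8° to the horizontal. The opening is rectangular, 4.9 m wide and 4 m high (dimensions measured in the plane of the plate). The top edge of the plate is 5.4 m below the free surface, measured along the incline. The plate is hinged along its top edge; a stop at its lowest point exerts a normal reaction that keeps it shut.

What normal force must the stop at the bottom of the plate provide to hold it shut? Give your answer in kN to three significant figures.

P ≈ 758 kN

γ = ρg = 1142 × 9.81 / 1000 = 11.20302 kN/m³.
Let θ = 58.8° be the plate's angle to the horizontal; measure y along the incline from where the plane meets the free surface. Vertical depth h = y·sinθ with sinθ = 0.855364.
The centroid lies 4/2 = 2 m below the top edge, so y_c = 5.4 + 2 = 7.4 m and h_c = 7.4 × 0.855364 = 6.32969 m.
A = 4.9 × 4 = 19.6 m².
Resultant F = γ·h_c·A = 11.20302 × 6.32969 × 19.6 = 1389.87 kN.
I_c = b·h³/12 = 4.9 × 4³/12 = 26.1333 m⁴.
Centre of pressure: y_p = y_c + I_c/(y_c·A) = 7.4 + 26.1333/(7.4 × 19.6) = 7.4 + 0.18018 = 7.58018 m along the plane.
The resultant acts 2 + 0.18018 = 2.18018 m (along the plate) below the hinge at the top edge, so the moment about the hinge is M = F × 2.18018 = 1389.87 × 2.18018 = 3030.17 kN·m.
A normal force at the bottom, 4 m from the hinge, must supply this moment: P = 3030.17/4 = 757.543 kN.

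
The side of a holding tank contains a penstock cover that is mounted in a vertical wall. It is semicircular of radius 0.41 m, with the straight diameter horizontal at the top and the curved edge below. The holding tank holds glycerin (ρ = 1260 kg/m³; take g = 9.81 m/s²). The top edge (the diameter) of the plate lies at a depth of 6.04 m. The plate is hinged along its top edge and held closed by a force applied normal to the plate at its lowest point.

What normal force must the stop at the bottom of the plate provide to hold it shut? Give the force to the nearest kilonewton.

γ = ρg = 1260 × 9.81 / 1000 = 12.3606 kN/m³.
The centroid of a semicircle lies 4r/(3π) = 0.174009 m from the diameter, here below the top edge, so the centroid depth is h_c = 6.04 + 0.174009 = 6.21401 m.
A = πr²/2 = π × 0.41²/2 = 0.264051 m².
Resultant F = γ·h_c·A = 12.3606 × 6.21401 × 0.264051 = 20.2815 kN.
I_c = (π/8 − 8/(9π))·r⁴ = 0.109757 × 0.41⁴ = 0.00310147 m⁴.
Centre of pressure: y_p = y_c + I_c/(y_c·A) = 6.21401 + 0.00310147/(6.21401 × 0.264051) = 6.21401 + 0.0018902 = 6.2159 m along the plane.
The resultant acts 0.174009 + 0.0018902 = 0.175899 m (along the plate) below the hinge at the top edge, so the moment about the hinge is M = F × 0.175899 = 20.2815 × 0.175899 = 3.5675 kN·m.
A normal force at the bottom, 0.41 m from the hinge, must supply this moment: P = 3.5675/0.41 = 8.70122 kN.

P ≈ 9 kN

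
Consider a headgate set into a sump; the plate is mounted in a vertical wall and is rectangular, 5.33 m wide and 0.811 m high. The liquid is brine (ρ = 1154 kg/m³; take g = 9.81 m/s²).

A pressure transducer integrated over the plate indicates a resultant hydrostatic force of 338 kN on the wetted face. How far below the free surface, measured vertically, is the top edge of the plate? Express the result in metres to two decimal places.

γ = ρg = 1154 × 9.81 / 1000 = 11.32074 kN/m³.
A = 5.33 × 0.811 = 4.32263 m².
From F = γ·h_c·A, the centroid depth is h_c = 338/(11.32074 × 4.32263) = 6.90707 m.
The centroid lies 0.811/2 = 0.4055 m below the top edge, so the top edge sits at h_top = 6.90707 − 0.4055 = 6.50157 m below the surface.

d_top ≈ 6.50 m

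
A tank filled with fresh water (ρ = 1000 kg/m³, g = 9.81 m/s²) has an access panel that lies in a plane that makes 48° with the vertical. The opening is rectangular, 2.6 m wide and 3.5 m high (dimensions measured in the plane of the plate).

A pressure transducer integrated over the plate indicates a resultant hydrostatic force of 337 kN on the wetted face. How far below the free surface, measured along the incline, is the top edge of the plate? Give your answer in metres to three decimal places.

y_top ≈ 3.892 m

γ = ρg = 1000 × 9.81 = 9810 N/m³ = 9.81 kN/m³.
A = 2.6 × 3.5 = 9.1 m².
From F = γ·h_c·A, the centroid depth is h_c = 337/(9.81 × 9.1) = 3.77502 m.
The plate makes 48° with the vertical, i.e. θ = 90° − 48° = 42° to the horizontal. Measuring y along the incline from the free-surface line, vertical depth h = y·sinθ with sinθ = 0.669131.
Along the incline, y_c = h_c/sinθ = 3.77502/0.669131 = 5.64168 m.
The centroid lies 3.5/2 = 1.75 m below the top edge, so the top edge sits at y_top = 5.64168 − 1.75 = 3.89168 m along the incline.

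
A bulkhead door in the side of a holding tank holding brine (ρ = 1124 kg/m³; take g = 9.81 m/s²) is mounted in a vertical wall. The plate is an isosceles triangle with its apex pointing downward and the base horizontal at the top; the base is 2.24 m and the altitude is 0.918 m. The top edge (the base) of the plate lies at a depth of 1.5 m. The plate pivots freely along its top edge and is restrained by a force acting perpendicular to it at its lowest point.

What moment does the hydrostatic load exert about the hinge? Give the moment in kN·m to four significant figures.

M ≈ 6.796 kN·m

γ = ρg = 1124 × 9.81 / 1000 = 11.02644 kN/m³.
With the apex down, the centroid sits h/3 = 0.918/3 = 0.306 m below the base (the top edge), so the centroid depth is h_c = 1.5 + 0.306 = 1.806 m.
A = ½ × 2.24 × 0.918 = 1.02816 m².
Resultant F = γ·h_c·A = 11.02644 × 1.806 × 1.02816 = 20.4745 kN.
I_c = b·h³/36 = 2.24 × 0.918³/36 = 0.0481364 m⁴.
Centre of pressure: y_p = y_c + I_c/(y_c·A) = 1.806 + 0.0481364/(1.806 × 1.02816) = 1.806 + 0.0259236 = 1.83192 m along the plane.
The resultant acts 0.306 + 0.0259236 = 0.331924 m (along the plate) below the hinge at the top edge, so the moment about the hinge is M = F × 0.331924 = 20.4745 × 0.331924 = 6.79598 kN·m.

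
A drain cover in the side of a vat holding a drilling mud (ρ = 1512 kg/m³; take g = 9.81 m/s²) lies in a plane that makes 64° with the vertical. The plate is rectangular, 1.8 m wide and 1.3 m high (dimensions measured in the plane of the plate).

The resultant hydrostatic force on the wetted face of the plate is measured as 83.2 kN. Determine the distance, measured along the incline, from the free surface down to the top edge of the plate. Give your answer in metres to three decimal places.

γ = ρg = 1512 × 9.81 / 1000 = 14.83272 kN/m³.
A = 1.8 × 1.3 = 2.34 m².
From F = γ·h_c·A, the centroid depth is h_c = 83.2/(14.83272 × 2.34) = 2.3971 m.
The plate makes 64° with the vertical, i.e. θ = 90° − 64° = 26° to the horizontal. Measuring y along the incline from the free-surface line, vertical depth h = y·sinθ with sinθ = 0.438371.
Along the incline, y_c = h_c/sinθ = 2.3971/0.438371 = 5.4682 m.
The centroid lies 1.3/2 = 0.65 m below the top edge, so the top edge sits at y_top = 5.4682 − 0.65 = 4.8182 m along the incline.

y_top ≈ 4.818 m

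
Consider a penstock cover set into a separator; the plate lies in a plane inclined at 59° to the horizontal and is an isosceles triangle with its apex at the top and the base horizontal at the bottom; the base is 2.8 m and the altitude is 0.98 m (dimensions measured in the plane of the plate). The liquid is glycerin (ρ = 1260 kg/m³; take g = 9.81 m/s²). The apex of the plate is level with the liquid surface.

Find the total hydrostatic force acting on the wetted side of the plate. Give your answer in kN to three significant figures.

γ = ρg = 1260 × 9.81 / 1000 = 12.3606 kN/m³.
Let θ = 59° be the plate's angle to the horizontal; measure y along the incline from where the plane meets the free surface. Vertical depth h = y·sinθ with sinθ = 0.857167.
With the apex up, the centroid sits 2h/3 = 2 × 0.98/3 = 0.653333 m below the apex, so y_c = 0.653333 m and h_c = 0.653333 × 0.857167 = 0.560015 m.
A = ½ × 2.8 × 0.98 = 1.372 m².
Resultant F = γ·h_c·A = 12.3606 × 0.560015 × 1.372 = 9.49715 kN.

F ≈ 9.50 kN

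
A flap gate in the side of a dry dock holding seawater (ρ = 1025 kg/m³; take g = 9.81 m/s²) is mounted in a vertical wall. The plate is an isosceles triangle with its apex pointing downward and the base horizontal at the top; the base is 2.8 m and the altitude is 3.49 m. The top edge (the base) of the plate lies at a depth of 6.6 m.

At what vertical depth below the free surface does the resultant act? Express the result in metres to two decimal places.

γ = ρg = 1025 × 9.81 / 1000 = 10.05525 kN/m³.
With the apex down, the centroid sits h/3 = 3.49/3 = 1.16333 m below the base (the top edge), so the centroid depth is h_c = 6.6 + 1.16333 = 7.76333 m.
A = ½ × 2.8 × 3.49 = 4.886 m².
Resultant F = γ·h_c·A = 10.05525 × 7.76333 × 4.886 = 381.412 kN.
I_c = b·h³/36 = 2.8 × 3.49³/36 = 3.30622 m⁴.
Centre of pressure: y_p = y_c + I_c/(y_c·A) = 7.76333 + 3.30622/(7.76333 × 4.886) = 7.76333 + 0.0871626 = 7.85049 m along the plane.

h_p = 7.85 m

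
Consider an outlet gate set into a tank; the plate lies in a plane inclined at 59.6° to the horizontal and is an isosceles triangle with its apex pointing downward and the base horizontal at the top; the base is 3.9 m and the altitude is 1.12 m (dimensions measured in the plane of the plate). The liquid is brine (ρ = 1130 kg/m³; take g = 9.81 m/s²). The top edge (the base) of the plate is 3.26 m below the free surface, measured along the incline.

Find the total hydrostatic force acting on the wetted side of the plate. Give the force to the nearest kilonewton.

F ≈ 76 kN

γ = ρg = 1130 × 9.81 / 1000 = 11.0853 kN/m³.
Let θ = 59.6° be the plate's angle to the horizontal; measure y along the incline from where the plane meets the free surface. Vertical depth h = y·sinθ with sinθ = 0.862514.
With the apex down, the centroid sits h/3 = 1.12/3 = 0.373333 m below the base (the top edge), so y_c = 3.26 + 0.373333 = 3.63333 m and h_c = 3.63333 × 0.862514 = 3.1338 m.
A = ½ × 3.9 × 1.12 = 2.184 m².
Resultant F = γ·h_c·A = 11.0853 × 3.1338 × 2.184 = 75.8702 kN.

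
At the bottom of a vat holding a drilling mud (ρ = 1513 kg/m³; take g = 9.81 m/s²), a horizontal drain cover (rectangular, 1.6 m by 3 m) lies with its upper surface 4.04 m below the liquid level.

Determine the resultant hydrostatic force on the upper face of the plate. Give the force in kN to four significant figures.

F ≈ 287.8 kN

γ = ρg = 1513 × 9.81 / 1000 = 14.84253 kN/m³.
The plate is horizontal, so pressure is uniform at p = γ·h = 14.84253 × 4.04 = 59.9638 kN/m².
A = 1.6 × 3 = 4.8 m².
F = p·A = 59.9638 × 4.8 = 287.826 kN.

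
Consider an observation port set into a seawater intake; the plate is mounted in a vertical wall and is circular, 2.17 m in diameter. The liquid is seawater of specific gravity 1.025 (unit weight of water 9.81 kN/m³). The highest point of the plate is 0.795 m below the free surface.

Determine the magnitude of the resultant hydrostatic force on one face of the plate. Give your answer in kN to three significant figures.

γ = 1.025 × 9.81 = 10.05525 kN/m³.
The centroid is at the centre, 1.085 m below the top of the plate, so the centroid depth is h_c = 0.795 + 1.085 = 1.88 m.
A = π(1.085)² = 3.69836 m².
Resultant F = γ·h_c·A = 10.05525 × 1.88 × 3.69836 = 69.9133 kN.

F ≈ 69.9 kN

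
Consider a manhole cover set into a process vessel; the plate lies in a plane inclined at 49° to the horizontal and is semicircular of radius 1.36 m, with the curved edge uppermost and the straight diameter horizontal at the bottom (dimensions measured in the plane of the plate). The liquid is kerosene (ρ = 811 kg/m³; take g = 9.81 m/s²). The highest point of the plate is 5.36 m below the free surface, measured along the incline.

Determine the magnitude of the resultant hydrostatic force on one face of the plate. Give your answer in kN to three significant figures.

γ = ρg = 811 × 9.81 / 1000 = 7.95591 kN/m³.
Let θ = 49° be the plate's angle to the horizontal; measure y along the incline from where the plane meets the free surface. Vertical depth h = y·sinθ with sinθ = 0.754710.
The centroid lies 4r/(3π) = 0.577202 m above the diameter, so r − 4r/(3π) = 1.36 − 0.577202 = 0.782798 m below the topmost point, so y_c = 5.36 + 0.782798 = 6.1428 m and h_c = 6.1428 × 0.754710 = 4.63603 m.
A = πr²/2 = π × 1.36²/2 = 2.90534 m².
Resultant F = γ·h_c·A = 7.95591 × 4.63603 × 2.90534 = 107.16 kN.

F ≈ 107 kN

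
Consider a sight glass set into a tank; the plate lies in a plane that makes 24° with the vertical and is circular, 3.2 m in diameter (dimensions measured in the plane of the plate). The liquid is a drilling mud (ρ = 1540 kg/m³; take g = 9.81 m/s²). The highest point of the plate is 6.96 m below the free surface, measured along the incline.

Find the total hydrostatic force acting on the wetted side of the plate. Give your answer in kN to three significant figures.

F ≈ 950 kN

γ = ρg = 1540 × 9.81 / 1000 = 15.1074 kN/m³.
The plate makes 24° with the vertical, i.e. θ = 90° − 24° = 66° to the horizontal. Measuring y along the incline from the free-surface line, vertical depth h = y·sinθ with sinθ = 0.913545.
The centroid is at the centre, 1.6 m below the top of the plate, so y_c = 6.96 + 1.6 = 8.56 m and h_c = 8.56 × 0.913545 = 7.81995 m.
A = π(1.6)² = 8.04248 m².
Resultant F = γ·h_c·A = 15.1074 × 7.81995 × 8.04248 = 950.131 kN.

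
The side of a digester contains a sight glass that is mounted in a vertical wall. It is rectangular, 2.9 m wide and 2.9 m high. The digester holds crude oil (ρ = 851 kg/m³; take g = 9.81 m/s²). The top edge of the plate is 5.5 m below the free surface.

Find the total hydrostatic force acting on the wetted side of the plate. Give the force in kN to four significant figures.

γ = ρg = 851 × 9.81 / 1000 = 8.34831 kN/m³.
The centroid lies 2.9/2 = 1.45 m below the top edge, so the centroid depth is h_c = 5.5 + 1.45 = 6.95 m.
A = 2.9 × 2.9 = 8.41 m².
Resultant F = γ·h_c·A = 8.34831 × 6.95 × 8.41 = 487.955 kN.

F ≈ 488.0 kN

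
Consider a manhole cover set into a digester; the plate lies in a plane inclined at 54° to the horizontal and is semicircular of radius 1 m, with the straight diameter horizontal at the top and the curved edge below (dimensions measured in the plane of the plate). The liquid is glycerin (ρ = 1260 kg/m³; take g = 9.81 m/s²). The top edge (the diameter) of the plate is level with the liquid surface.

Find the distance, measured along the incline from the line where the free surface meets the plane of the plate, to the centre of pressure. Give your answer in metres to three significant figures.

y_p = 0.589 m

γ = ρg = 1260 × 9.81 / 1000 = 12.3606 kN/m³.
Let θ = 54° be the plate's angle to the horizontal; measure y along the incline from where the plane meets the free surface. Vertical depth h = y·sinθ with sinθ = 0.809017.
The centroid of a semicircle lies 4r/(3π) = 0.424413 m from the diameter, here below the top edge, so y_c = 0.424413 m and h_c = 0.424413 × 0.809017 = 0.343357 m.
A = πr²/2 = π × 1²/2 = 1.5708 m².
Resultant F = γ·h_c·A = 12.3606 × 0.343357 × 1.5708 = 6.66663 kN.
I_c = (π/8 − 8/(9π))·r⁴ = 0.109757 × 1⁴ = 0.109757 m⁴.
Centre of pressure: y_p = y_c + I_c/(y_c·A) = 0.424413 + 0.109757/(0.424413 × 1.5708) = 0.424413 + 0.164635 = 0.589048 m along the plane.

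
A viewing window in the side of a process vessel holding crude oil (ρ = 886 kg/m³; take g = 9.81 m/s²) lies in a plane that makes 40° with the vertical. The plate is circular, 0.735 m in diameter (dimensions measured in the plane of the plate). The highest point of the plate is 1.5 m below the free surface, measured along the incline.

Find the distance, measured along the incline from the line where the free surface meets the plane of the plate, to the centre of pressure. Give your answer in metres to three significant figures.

γ = ρg = 886 × 9.81 / 1000 = 8.69166 kN/m³.
The plate makes 40° with the vertical, i.e. θ = 90° − 40° = 50° to the horizontal. Measuring y along the incline from the free-surface line, vertical depth h = y·sinθ with sinθ = 0.766044.
The centroid is at the centre, 0.3675 m below the top of the plate, so y_c = 1.5 + 0.3675 = 1.8675 m and h_c = 1.8675 × 0.766044 = 1.43059 m.
A = π(0.3675)² = 0.424292 m².
Resultant F = γ·h_c·A = 8.69166 × 1.43059 × 0.424292 = 5.27573 kN.
I_c = πr⁴/4 = π × 0.3675⁴/4 = 0.0143258 m⁴.
Centre of pressure: y_p = y_c + I_c/(y_c·A) = 1.8675 + 0.0143258/(1.8675 × 0.424292) = 1.8675 + 0.0180798 = 1.88558 m along the plane.

y_p = 1.89 m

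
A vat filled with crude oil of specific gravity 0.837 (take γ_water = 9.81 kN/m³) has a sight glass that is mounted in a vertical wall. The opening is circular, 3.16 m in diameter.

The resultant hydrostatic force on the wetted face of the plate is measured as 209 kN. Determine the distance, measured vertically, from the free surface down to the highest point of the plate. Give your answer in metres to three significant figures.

γ = 0.837 × 9.81 = 8.21097 kN/m³.
A = π(1.58)² = 7.84267 m².
From F = γ·h_c·A, the centroid depth is h_c = 209/(8.21097 × 7.84267) = 3.24555 m.
The centroid is at the centre, 1.58 m below the top of the plate, so the highest point sits at h_top = 3.24555 − 1.58 = 1.66555 m below the surface.

d_top ≈ 1.67 m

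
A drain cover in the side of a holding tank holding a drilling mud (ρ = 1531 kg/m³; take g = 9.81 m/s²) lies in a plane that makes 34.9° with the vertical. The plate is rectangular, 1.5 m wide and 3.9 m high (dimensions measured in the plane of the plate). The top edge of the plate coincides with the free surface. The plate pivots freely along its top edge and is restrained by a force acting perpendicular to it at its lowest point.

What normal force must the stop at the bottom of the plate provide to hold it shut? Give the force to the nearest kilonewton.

P ≈ 94 kN

γ = ρg = 1531 × 9.81 / 1000 = 15.01911 kN/m³.
The plate makes 34.9° with the vertical, i.e. θ = 90° − 34.9° = 55.1° to the horizontal. Measuring y along the incline from the free-surface line, vertical depth h = y·sinθ with sinθ = 0.820152.
The centroid lies 3.9/2 = 1.95 m below the top edge, so y_c = 1.95 m and h_c = 1.95 × 0.820152 = 1.5993 m.
A = 1.5 × 3.9 = 5.85 m².
Resultant F = γ·h_c·A = 15.01911 × 1.5993 × 5.85 = 140.517 kN.
I_c = b·h³/12 = 1.5 × 3.9³/12 = 7.41487 m⁴.
Centre of pressure: y_p = y_c + I_c/(y_c·A) = 1.95 + 7.41487/(1.95 × 5.85) = 1.95 + 0.65 = 2.6 m along the plane.
The resultant acts 1.95 + 0.65 = 2.6 m (along the plate) below the hinge at the top edge, so the moment about the hinge is M = F × 2.6 = 140.517 × 2.6 = 365.344 kN·m.
A normal force at the bottom, 3.9 m from the hinge, must supply this moment: P = 365.344/3.9 = 93.6779 kN.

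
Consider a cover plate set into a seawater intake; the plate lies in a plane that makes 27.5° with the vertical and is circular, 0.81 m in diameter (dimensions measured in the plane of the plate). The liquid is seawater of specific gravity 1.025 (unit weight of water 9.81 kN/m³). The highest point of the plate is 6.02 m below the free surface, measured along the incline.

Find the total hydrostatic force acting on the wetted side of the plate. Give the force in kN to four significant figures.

F ≈ 29.53 kN

γ = 1.025 × 9.81 = 10.05525 kN/m³.
The plate makes 27.5° with the vertical, i.e. θ = 90° − 27.5° = 62.5° to the horizontal. Measuring y along the incline from the free-surface line, vertical depth h = y·sinθ with sinθ = 0.887011.
The centroid is at the centre, 0.405 m below the top of the plate, so y_c = 6.02 + 0.405 = 6.425 m and h_c = 6.425 × 0.887011 = 5.69905 m.
A = π(0.405)² = 0.5153 m².
Resultant F = γ·h_c·A = 10.05525 × 5.69905 × 0.5153 = 29.5295 kN.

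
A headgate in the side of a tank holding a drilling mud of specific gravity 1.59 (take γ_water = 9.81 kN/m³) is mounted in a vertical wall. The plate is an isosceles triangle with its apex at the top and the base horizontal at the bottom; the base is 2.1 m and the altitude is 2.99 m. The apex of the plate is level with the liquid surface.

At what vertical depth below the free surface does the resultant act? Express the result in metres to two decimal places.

h_p = 2.24 m

γ = 1.59 × 9.81 = 15.5979 kN/m³.
With the apex up, the centroid sits 2h/3 = 2 × 2.99/3 = 1.99333 m below the apex, so the centroid depth is h_c = 1.99333 m.
A = ½ × 2.1 × 2.99 = 3.1395 m².
Resultant F = γ·h_c·A = 15.5979 × 1.99333 × 3.1395 = 97.6126 kN.
I_c = b·h³/36 = 2.1 × 2.99³/36 = 1.5593 m⁴.
Centre of pressure: y_p = y_c + I_c/(y_c·A) = 1.99333 + 1.5593/(1.99333 × 3.1395) = 1.99333 + 0.249167 = 2.2425 m along the plane.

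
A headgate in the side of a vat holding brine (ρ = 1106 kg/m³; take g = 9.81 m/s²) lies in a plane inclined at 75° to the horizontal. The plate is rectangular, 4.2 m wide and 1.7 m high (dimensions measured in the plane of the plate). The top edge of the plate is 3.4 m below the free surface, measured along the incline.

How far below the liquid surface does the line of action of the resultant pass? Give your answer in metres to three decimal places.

γ = ρg = 1106 × 9.81 / 1000 = 10.84986 kN/m³.
Let θ = 75° be the plate's angle to the horizontal; measure y along the incline from where the plane meets the free surface. Vertical depth h = y·sinθ with sinθ = 0.965926.
The centroid lies 1.7/2 = 0.85 m below the top edge, so y_c = 3.4 + 0.85 = 4.25 m and h_c = 4.25 × 0.965926 = 4.10519 m.
A = 4.2 × 1.7 = 7.14 m².
Resultant F = γ·h_c·A = 10.84986 × 4.10519 × 7.14 = 318.021 kN.
I_c = b·h³/12 = 4.2 × 1.7³/12 = 1.71955 m⁴.
Centre of pressure: y_p = y_c + I_c/(y_c·A) = 4.25 + 1.71955/(4.25 × 7.14) = 4.25 + 0.0566667 = 4.30667 m along the plane.
Vertically, h_p = y_p·sinθ = 4.30667 × 0.965926 = 4.15992 m.

h_p = 4.160 m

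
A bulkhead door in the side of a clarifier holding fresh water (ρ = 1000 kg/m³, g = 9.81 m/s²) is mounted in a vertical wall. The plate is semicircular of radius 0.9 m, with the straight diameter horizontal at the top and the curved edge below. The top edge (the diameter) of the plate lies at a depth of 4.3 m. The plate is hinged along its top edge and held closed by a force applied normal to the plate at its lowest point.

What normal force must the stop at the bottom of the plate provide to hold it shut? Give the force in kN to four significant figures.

γ = ρg = 1000 × 9.81 = 9810 N/m³ = 9.81 kN/m³.
The centroid of a semicircle lies 4r/(3π) = 0.381972 m from the diameter, here below the top edge, so the centroid depth is h_c = 4.3 + 0.381972 = 4.68197 m.
A = πr²/2 = π × 0.9²/2 = 1.27235 m².
Resultant F = γ·h_c·A = 9.81 × 4.68197 × 1.27235 = 58.4392 kN.
I_c = (π/8 − 8/(9π))·r⁴ = 0.109757 × 0.9⁴ = 0.0720116 m⁴.
Centre of pressure: y_p = y_c + I_c/(y_c·A) = 4.68197 + 0.0720116/(4.68197 × 1.27235) = 4.68197 + 0.0120884 = 4.69406 m along the plane.
The resultant acts 0.381972 + 0.0120884 = 0.39406 m (along the plate) below the hinge at the top edge, so the moment about the hinge is M = F × 0.39406 = 58.4392 × 0.39406 = 23.0286 kN·m.
A normal force at the bottom, 0.9 m from the hinge, must supply this moment: P = 23.0286/0.9 = 25.5873 kN.

P ≈ 25.59 kN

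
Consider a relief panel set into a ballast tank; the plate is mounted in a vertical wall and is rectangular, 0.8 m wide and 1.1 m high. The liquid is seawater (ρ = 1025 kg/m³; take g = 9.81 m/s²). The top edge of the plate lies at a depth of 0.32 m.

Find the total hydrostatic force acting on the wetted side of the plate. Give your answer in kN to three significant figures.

γ = ρg = 1025 × 9.81 / 1000 = 10.05525 kN/m³.
The centroid lies 1.1/2 = 0.55 m below the top edge, so the centroid depth is h_c = 0.32 + 0.55 = 0.87 m.
A = 0.8 × 1.1 = 0.88 m².
Resultant F = γ·h_c·A = 10.05525 × 0.87 × 0.88 = 7.6983 kN.

F ≈ 7.70 kN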